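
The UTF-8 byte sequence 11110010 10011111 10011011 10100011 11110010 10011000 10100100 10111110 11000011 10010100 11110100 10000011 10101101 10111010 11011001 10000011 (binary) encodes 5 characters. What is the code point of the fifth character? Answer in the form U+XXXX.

U+0643

Offset 0: leading byte 0xF2 = 11110010 → 4-byte char #1 = F2 9F 9B A3.
Offset 4: leading byte 0xF2 = 11110010 → 4-byte char #2 = F2 98 A4 BE.
Offset 8: leading byte 0xC3 = 11000011 → 2-byte char #3 = C3 94.
Offset 10: leading byte 0xF4 = 11110100 → 4-byte char #4 = F4 83 AD BA.
Offset 14: leading byte 0xD9 = 11011001 → 2-byte char #5 = D9 83.
Leading byte 0xD9 = 11011001 matches 110xxxxx → 2-byte sequence.
Byte 1: 0xD9 = 11011001, payload 11001 (5 bits).
Byte 2: 0x83 = 10000011 (10xxxxxx ✓), payload 000011.
Concatenate: 11001000011 = 0x643 (11 bits → U+0643).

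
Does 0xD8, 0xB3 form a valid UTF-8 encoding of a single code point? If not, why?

valid

Leading byte 0xD8 = 11011000 → 2-byte form.
Continuation bytes 0xB3=10110011 all match 10xxxxxx.
Decoded value 0x633 is ≥ 0x80 (shortest form) and not a surrogate.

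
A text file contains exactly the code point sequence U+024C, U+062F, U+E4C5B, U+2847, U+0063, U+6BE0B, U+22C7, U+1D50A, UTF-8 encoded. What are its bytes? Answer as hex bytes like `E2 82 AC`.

U+024C: 2-byte form → C9 8C.
U+062F: 2-byte form → D8 AF.
U+E4C5B: 4-byte form → F3 A4 B1 9B.
U+2847: 3-byte form → E2 A1 87.
U+0063: 1-byte form → 63.
U+6BE0B: 4-byte form → F1 AB B8 8B.
U+22C7: 3-byte form → E2 8B 87.
U+1D50A: 4-byte form → F0 9D 94 8A.
Concatenated (23 bytes): C9 8C D8 AF F3 A4 B1 9B E2 A1 87 63 F1 AB B8 8B E2 8B 87 F0 9D 94 8A.

C9 8C D8 AF F3 A4 B1 9B E2 A1 87 63 F1 AB B8 8B E2 8B 87 F0 9D 94 8A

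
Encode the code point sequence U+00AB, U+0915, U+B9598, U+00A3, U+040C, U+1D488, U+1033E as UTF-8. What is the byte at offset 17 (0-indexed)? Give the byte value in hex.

U+00AB → 2-byte form C2 AB at offsets 0–1.
U+0915 → 3-byte form E0 A4 95 at offsets 2–4.
U+B9598 → 4-byte form F2 B9 96 98 at offsets 5–8.
U+00A3 → 2-byte form C2 A3 at offsets 9–10.
U+040C → 2-byte form D0 8C at offsets 11–12.
U+1D488 → 4-byte form F0 9D 92 88 at offsets 13–16.
U+1033E → 4-byte form F0 90 8C BE at offsets 17–20.
Offset 17 falls in char 7's range; it's byte 1 of F0 90 8C BE = 0xF0.

0xF0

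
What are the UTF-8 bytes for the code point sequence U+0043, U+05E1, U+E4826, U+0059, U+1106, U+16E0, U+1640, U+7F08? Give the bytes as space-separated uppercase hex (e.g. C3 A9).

43 D7 A1 F3 A4 A0 A6 59 E1 84 86 E1 9B A0 E1 99 80 E7 BC 88

U+0043: 1-byte form → 43.
U+05E1: 2-byte form → D7 A1.
U+E4826: 4-byte form → F3 A4 A0 A6.
U+0059: 1-byte form → 59.
U+1106: 3-byte form → E1 84 86.
U+16E0: 3-byte form → E1 9B A0.
U+1640: 3-byte form → E1 99 80.
U+7F08: 3-byte form → E7 BC 88.
Concatenated (20 bytes): 43 D7 A1 F3 A4 A0 A6 59 E1 84 86 E1 9B A0 E1 99 80 E7 BC 88.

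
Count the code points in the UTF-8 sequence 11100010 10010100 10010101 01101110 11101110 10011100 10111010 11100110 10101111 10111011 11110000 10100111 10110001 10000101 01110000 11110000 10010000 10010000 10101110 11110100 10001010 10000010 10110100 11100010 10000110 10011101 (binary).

9

Byte at offset 0: 0xE2 = 11100010 → 3-byte char (#1). Advance 3.
Byte at offset 3: 0x6E = 01101110 → 1-byte char (#2). Advance 1.
Byte at offset 4: 0xEE = 11101110 → 3-byte char (#3). Advance 3.
Byte at offset 7: 0xE6 = 11100110 → 3-byte char (#4). Advance 3.
Byte at offset 10: 0xF0 = 11110000 → 4-byte char (#5). Advance 4.
Byte at offset 14: 0x70 = 01110000 → 1-byte char (#6). Advance 1.
Byte at offset 15: 0xF0 = 11110000 → 4-byte char (#7). Advance 4.
Byte at offset 19: 0xF4 = 11110100 → 4-byte char (#8). Advance 4.
Byte at offset 23: 0xE2 = 11100010 → 3-byte char (#9). Advance 3.
Reached end at offset 26 after 9 code points.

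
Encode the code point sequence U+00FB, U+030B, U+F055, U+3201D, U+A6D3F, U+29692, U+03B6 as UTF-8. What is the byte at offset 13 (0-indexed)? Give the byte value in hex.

U+00FB → 2-byte form C3 BB at offsets 0–1.
U+030B → 2-byte form CC 8B at offsets 2–3.
U+F055 → 3-byte form EF 81 95 at offsets 4–6.
U+3201D → 4-byte form F0 B2 80 9D at offsets 7–10.
U+A6D3F → 4-byte form F2 A6 B4 BF at offsets 11–14.
Offset 13 falls in char 5's range; it's byte 3 of F2 A6 B4 BF = 0xB4.

0xB4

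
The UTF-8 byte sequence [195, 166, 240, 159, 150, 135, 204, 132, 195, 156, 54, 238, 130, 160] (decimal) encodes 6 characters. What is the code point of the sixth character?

Offset 0: leading byte 0xC3 = 11000011 → 2-byte char #1 = C3 A6.
Offset 2: leading byte 0xF0 = 11110000 → 4-byte char #2 = F0 9F 96 87.
Offset 6: leading byte 0xCC = 11001100 → 2-byte char #3 = CC 84.
Offset 8: leading byte 0xC3 = 11000011 → 2-byte char #4 = C3 9C.
Offset 10: leading byte 0x36 = 00110110 → 1-byte char #5 = 36.
Offset 11: leading byte 0xEE = 11101110 → 3-byte char #6 = EE 82 A0.
Leading byte 0xEE = 11101110 matches 1110xxxx → 3-byte sequence.
Byte 1: 0xEE = 11101110, payload 1110 (4 bits).
Byte 2: 0x82 = 10000010 (10xxxxxx ✓), payload 000010.
Byte 3: 0xA0 = 10100000 (10xxxxxx ✓), payload 100000.
Concatenate: 1110000010100000 = 0xE0A0 (16 bits → U+E0A0).

U+E0A0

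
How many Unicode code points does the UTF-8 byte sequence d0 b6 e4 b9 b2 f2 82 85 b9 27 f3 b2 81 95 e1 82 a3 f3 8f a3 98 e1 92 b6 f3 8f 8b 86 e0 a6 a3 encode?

Byte at offset 0: 0xD0 = 11010000 → 2-byte char (#1). Advance 2.
Byte at offset 2: 0xE4 = 11100100 → 3-byte char (#2). Advance 3.
Byte at offset 5: 0xF2 = 11110010 → 4-byte char (#3). Advance 4.
Byte at offset 9: 0x27 = 00100111 → 1-byte char (#4). Advance 1.
Byte at offset 10: 0xF3 = 11110011 → 4-byte char (#5). Advance 4.
Byte at offset 14: 0xE1 = 11100001 → 3-byte char (#6). Advance 3.
Byte at offset 17: 0xF3 = 11110011 → 4-byte char (#7). Advance 4.
Byte at offset 21: 0xE1 = 11100001 → 3-byte char (#8). Advance 3.
Byte at offset 24: 0xF3 = 11110011 → 4-byte char (#9). Advance 4.
Byte at offset 28: 0xE0 = 11100000 → 3-byte char (#10). Advance 3.
Reached end at offset 31 after 10 code points.

10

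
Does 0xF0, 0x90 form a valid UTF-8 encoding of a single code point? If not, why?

invalid (sequence truncated)

Leading byte 0xF0 = 11110000 → 4-byte form, but only 2 bytes are present.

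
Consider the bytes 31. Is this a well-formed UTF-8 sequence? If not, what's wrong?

Leading byte 0x31 = 00110001 → 1-byte form.

valid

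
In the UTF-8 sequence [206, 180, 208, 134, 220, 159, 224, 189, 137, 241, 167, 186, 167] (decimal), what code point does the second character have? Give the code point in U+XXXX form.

Offset 0: leading byte 0xCE = 11001110 → 2-byte char #1 = CE B4.
Offset 2: leading byte 0xD0 = 11010000 → 2-byte char #2 = D0 86.
Leading byte 0xD0 = 11010000 matches 110xxxxx → 2-byte sequence.
Byte 1: 0xD0 = 11010000, payload 10000 (5 bits).
Byte 2: 0x86 = 10000110 (10xxxxxx ✓), payload 000110.
Concatenate: 10000000110 = 0x406 (11 bits → U+0406).

U+0406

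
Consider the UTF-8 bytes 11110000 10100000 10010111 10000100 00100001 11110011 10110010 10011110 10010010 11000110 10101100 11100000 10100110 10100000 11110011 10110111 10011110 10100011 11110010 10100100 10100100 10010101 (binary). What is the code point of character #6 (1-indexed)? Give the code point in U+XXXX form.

U+F77A3

Offset 0: leading byte 0xF0 = 11110000 → 4-byte char #1 = F0 A0 97 84.
Offset 4: leading byte 0x21 = 00100001 → 1-byte char #2 = 21.
Offset 5: leading byte 0xF3 = 11110011 → 4-byte char #3 = F3 B2 9E 92.
Offset 9: leading byte 0xC6 = 11000110 → 2-byte char #4 = C6 AC.
Offset 11: leading byte 0xE0 = 11100000 → 3-byte char #5 = E0 A6 A0.
Offset 14: leading byte 0xF3 = 11110011 → 4-byte char #6 = F3 B7 9E A3.
Leading byte 0xF3 = 11110011 matches 11110xxx → 4-byte sequence.
Byte 1: 0xF3 = 11110011, payload 011 (3 bits).
Byte 2: 0xB7 = 10110111 (10xxxxxx ✓), payload 110111.
Byte 3: 0x9E = 10011110 (10xxxxxx ✓), payload 011110.
Byte 4: 0xA3 = 10100011 (10xxxxxx ✓), payload 100011.
Concatenate: 011110111011110100011 = 0xF77A3 (21 bits → U+F77A3).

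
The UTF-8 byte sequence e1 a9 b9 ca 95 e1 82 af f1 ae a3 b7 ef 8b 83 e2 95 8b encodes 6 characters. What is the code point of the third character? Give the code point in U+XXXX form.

Offset 0: leading byte 0xE1 = 11100001 → 3-byte char #1 = E1 A9 B9.
Offset 3: leading byte 0xCA = 11001010 → 2-byte char #2 = CA 95.
Offset 5: leading byte 0xE1 = 11100001 → 3-byte char #3 = E1 82 AF.
Leading byte 0xE1 = 11100001 matches 1110xxxx → 3-byte sequence.
Byte 1: 0xE1 = 11100001, payload 0001 (4 bits).
Byte 2: 0x82 = 10000010 (10xxxxxx ✓), payload 000010.
Byte 3: 0xAF = 10101111 (10xxxxxx ✓), payload 101111.
Concatenate: 0001000010101111 = 0x10AF (16 bits → U+10AF).

U+10AF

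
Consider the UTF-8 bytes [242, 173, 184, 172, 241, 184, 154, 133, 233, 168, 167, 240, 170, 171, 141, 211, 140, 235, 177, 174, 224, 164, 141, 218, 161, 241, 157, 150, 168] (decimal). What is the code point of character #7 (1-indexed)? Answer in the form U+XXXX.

Offset 0: leading byte 0xF2 = 11110010 → 4-byte char #1 = F2 AD B8 AC.
Offset 4: leading byte 0xF1 = 11110001 → 4-byte char #2 = F1 B8 9A 85.
Offset 8: leading byte 0xE9 = 11101001 → 3-byte char #3 = E9 A8 A7.
Offset 11: leading byte 0xF0 = 11110000 → 4-byte char #4 = F0 AA AB 8D.
Offset 15: leading byte 0xD3 = 11010011 → 2-byte char #5 = D3 8C.
Offset 17: leading byte 0xEB = 11101011 → 3-byte char #6 = EB B1 AE.
Offset 20: leading byte 0xE0 = 11100000 → 3-byte char #7 = E0 A4 8D.
Leading byte 0xE0 = 11100000 matches 1110xxxx → 3-byte sequence.
Byte 1: 0xE0 = 11100000, payload 0000 (4 bits).
Byte 2: 0xA4 = 10100100 (10xxxxxx ✓), payload 100100.
Byte 3: 0x8D = 10001101 (10xxxxxx ✓), payload 001101.
Concatenate: 0000100100001101 = 0x90D (16 bits → U+090D).

U+090D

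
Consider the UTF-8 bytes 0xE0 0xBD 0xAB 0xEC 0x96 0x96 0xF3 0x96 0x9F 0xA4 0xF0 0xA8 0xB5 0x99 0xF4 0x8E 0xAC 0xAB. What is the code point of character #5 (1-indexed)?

Offset 0: leading byte 0xE0 = 11100000 → 3-byte char #1 = E0 BD AB.
Offset 3: leading byte 0xEC = 11101100 → 3-byte char #2 = EC 96 96.
Offset 6: leading byte 0xF3 = 11110011 → 4-byte char #3 = F3 96 9F A4.
Offset 10: leading byte 0xF0 = 11110000 → 4-byte char #4 = F0 A8 B5 99.
Offset 14: leading byte 0xF4 = 11110100 → 4-byte char #5 = F4 8E AC AB.
Leading byte 0xF4 = 11110100 matches 11110xxx → 4-byte sequence.
Byte 1: 0xF4 = 11110100, payload 100 (3 bits).
Byte 2: 0x8E = 10001110 (10xxxxxx ✓), payload 001110.
Byte 3: 0xAC = 10101100 (10xxxxxx ✓), payload 101100.
Byte 4: 0xAB = 10101011 (10xxxxxx ✓), payload 101011.
Concatenate: 100001110101100101011 = 0x10EB2B (21 bits → U+10EB2B).

U+10EB2B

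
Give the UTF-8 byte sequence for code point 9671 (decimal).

E2 97 87

U+25C7 = 0x25C7 = 9671 decimal. In range U+0800–U+FFFF → 3-byte form: 1110xxxx 10xxxxxx 10xxxxxx.
Binary (16 bits): 0010010111000111.
Split 4+6+6: 0010 | 010111 | 000111.
Byte 1: 11100010 = 0xE2.
Byte 2: 10010111 = 0x97.
Byte 3: 10000111 = 0x87.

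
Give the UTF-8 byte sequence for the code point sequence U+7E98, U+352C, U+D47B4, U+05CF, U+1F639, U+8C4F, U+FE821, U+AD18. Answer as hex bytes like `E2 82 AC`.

U+7E98: 3-byte form → E7 BA 98.
U+352C: 3-byte form → E3 94 AC.
U+D47B4: 4-byte form → F3 94 9E B4.
U+05CF: 2-byte form → D7 8F.
U+1F639: 4-byte form → F0 9F 98 B9.
U+8C4F: 3-byte form → E8 B1 8F.
U+FE821: 4-byte form → F3 BE A0 A1.
U+AD18: 3-byte form → EA B4 98.
Concatenated (26 bytes): E7 BA 98 E3 94 AC F3 94 9E B4 D7 8F F0 9F 98 B9 E8 B1 8F F3 BE A0 A1 EA B4 98.

E7 BA 98 E3 94 AC F3 94 9E B4 D7 8F F0 9F 98 B9 E8 B1 8F F3 BE A0 A1 EA B4 98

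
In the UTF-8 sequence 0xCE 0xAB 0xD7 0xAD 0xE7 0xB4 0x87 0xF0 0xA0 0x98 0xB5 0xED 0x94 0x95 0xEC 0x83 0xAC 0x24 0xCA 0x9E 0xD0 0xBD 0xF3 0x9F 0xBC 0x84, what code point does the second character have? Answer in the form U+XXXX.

U+05ED

Offset 0: leading byte 0xCE = 11001110 → 2-byte char #1 = CE AB.
Offset 2: leading byte 0xD7 = 11010111 → 2-byte char #2 = D7 AD.
Leading byte 0xD7 = 11010111 matches 110xxxxx → 2-byte sequence.
Byte 1: 0xD7 = 11010111, payload 10111 (5 bits).
Byte 2: 0xAD = 10101101 (10xxxxxx ✓), payload 101101.
Concatenate: 10111101101 = 0x5ED (11 bits → U+05ED).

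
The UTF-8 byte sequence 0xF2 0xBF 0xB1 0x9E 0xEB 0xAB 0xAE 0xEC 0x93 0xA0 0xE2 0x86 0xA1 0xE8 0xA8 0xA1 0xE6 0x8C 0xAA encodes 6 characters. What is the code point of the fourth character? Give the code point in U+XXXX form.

Offset 0: leading byte 0xF2 = 11110010 → 4-byte char #1 = F2 BF B1 9E.
Offset 4: leading byte 0xEB = 11101011 → 3-byte char #2 = EB AB AE.
Offset 7: leading byte 0xEC = 11101100 → 3-byte char #3 = EC 93 A0.
Offset 10: leading byte 0xE2 = 11100010 → 3-byte char #4 = E2 86 A1.
Leading byte 0xE2 = 11100010 matches 1110xxxx → 3-byte sequence.
Byte 1: 0xE2 = 11100010, payload 0010 (4 bits).
Byte 2: 0x86 = 10000110 (10xxxxxx ✓), payload 000110.
Byte 3: 0xA1 = 10100001 (10xxxxxx ✓), payload 100001.
Concatenate: 0010000110100001 = 0x21A1 (16 bits → U+21A1).

U+21A1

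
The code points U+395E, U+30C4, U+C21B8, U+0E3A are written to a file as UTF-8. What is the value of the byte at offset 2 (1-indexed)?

1-indexed offset 2 is 0-indexed offset 1.
U+395E → 3-byte form E3 A5 9E at offsets 0–2.
Offset 1 falls in char 1's range; it's byte 2 of E3 A5 9E = 0xA5.

0xA5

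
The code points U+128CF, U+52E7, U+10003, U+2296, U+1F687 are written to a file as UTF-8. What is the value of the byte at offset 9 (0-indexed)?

0x80

U+128CF → 4-byte form F0 92 A3 8F at offsets 0–3.
U+52E7 → 3-byte form E5 8B A7 at offsets 4–6.
U+10003 → 4-byte form F0 90 80 83 at offsets 7–10.
Offset 9 falls in char 3's range; it's byte 3 of F0 90 80 83 = 0x80.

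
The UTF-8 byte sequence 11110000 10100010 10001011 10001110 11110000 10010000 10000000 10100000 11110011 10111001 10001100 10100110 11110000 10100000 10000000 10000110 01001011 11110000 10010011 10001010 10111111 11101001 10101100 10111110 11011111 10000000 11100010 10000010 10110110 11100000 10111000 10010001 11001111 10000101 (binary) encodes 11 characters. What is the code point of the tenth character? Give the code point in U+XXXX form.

Offset 0: leading byte 0xF0 = 11110000 → 4-byte char #1 = F0 A2 8B 8E.
Offset 4: leading byte 0xF0 = 11110000 → 4-byte char #2 = F0 90 80 A0.
Offset 8: leading byte 0xF3 = 11110011 → 4-byte char #3 = F3 B9 8C A6.
Offset 12: leading byte 0xF0 = 11110000 → 4-byte char #4 = F0 A0 80 86.
Offset 16: leading byte 0x4B = 01001011 → 1-byte char #5 = 4B.
Offset 17: leading byte 0xF0 = 11110000 → 4-byte char #6 = F0 93 8A BF.
Offset 21: leading byte 0xE9 = 11101001 → 3-byte char #7 = E9 AC BE.
Offset 24: leading byte 0xDF = 11011111 → 2-byte char #8 = DF 80.
Offset 26: leading byte 0xE2 = 11100010 → 3-byte char #9 = E2 82 B6.
Offset 29: leading byte 0xE0 = 11100000 → 3-byte char #10 = E0 B8 91.
Leading byte 0xE0 = 11100000 matches 1110xxxx → 3-byte sequence.
Byte 1: 0xE0 = 11100000, payload 0000 (4 bits).
Byte 2: 0xB8 = 10111000 (10xxxxxx ✓), payload 111000.
Byte 3: 0x91 = 10010001 (10xxxxxx ✓), payload 010001.
Concatenate: 0000111000010001 = 0xE11 (16 bits → U+0E11).

U+0E11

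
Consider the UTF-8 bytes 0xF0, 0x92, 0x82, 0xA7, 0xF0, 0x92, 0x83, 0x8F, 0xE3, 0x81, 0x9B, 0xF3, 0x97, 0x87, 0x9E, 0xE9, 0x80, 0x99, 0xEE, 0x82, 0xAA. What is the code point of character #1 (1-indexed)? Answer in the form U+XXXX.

Offset 0: leading byte 0xF0 = 11110000 → 4-byte char #1 = F0 92 82 A7.
Leading byte 0xF0 = 11110000 matches 11110xxx → 4-byte sequence.
Byte 1: 0xF0 = 11110000, payload 000 (3 bits).
Byte 2: 0x92 = 10010010 (10xxxxxx ✓), payload 010010.
Byte 3: 0x82 = 10000010 (10xxxxxx ✓), payload 000010.
Byte 4: 0xA7 = 10100111 (10xxxxxx ✓), payload 100111.
Concatenate: 000010010000010100111 = 0x120A7 (21 bits → U+120A7).

U+120A7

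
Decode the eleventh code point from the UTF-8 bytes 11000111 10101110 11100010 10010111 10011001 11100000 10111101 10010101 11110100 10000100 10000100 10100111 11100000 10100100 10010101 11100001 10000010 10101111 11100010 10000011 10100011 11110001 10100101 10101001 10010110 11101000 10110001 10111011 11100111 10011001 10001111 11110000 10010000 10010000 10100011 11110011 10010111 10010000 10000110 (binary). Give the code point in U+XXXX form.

U+10423

Offset 0: leading byte 0xC7 = 11000111 → 2-byte char #1 = C7 AE.
Offset 2: leading byte 0xE2 = 11100010 → 3-byte char #2 = E2 97 99.
Offset 5: leading byte 0xE0 = 11100000 → 3-byte char #3 = E0 BD 95.
Offset 8: leading byte 0xF4 = 11110100 → 4-byte char #4 = F4 84 84 A7.
Offset 12: leading byte 0xE0 = 11100000 → 3-byte char #5 = E0 A4 95.
Offset 15: leading byte 0xE1 = 11100001 → 3-byte char #6 = E1 82 AF.
Offset 18: leading byte 0xE2 = 11100010 → 3-byte char #7 = E2 83 A3.
Offset 21: leading byte 0xF1 = 11110001 → 4-byte char #8 = F1 A5 A9 96.
Offset 25: leading byte 0xE8 = 11101000 → 3-byte char #9 = E8 B1 BB.
Offset 28: leading byte 0xE7 = 11100111 → 3-byte char #10 = E7 99 8F.
Offset 31: leading byte 0xF0 = 11110000 → 4-byte char #11 = F0 90 90 A3.
Leading byte 0xF0 = 11110000 matches 11110xxx → 4-byte sequence.
Byte 1: 0xF0 = 11110000, payload 000 (3 bits).
Byte 2: 0x90 = 10010000 (10xxxxxx ✓), payload 010000.
Byte 3: 0x90 = 10010000 (10xxxxxx ✓), payload 010000.
Byte 4: 0xA3 = 10100011 (10xxxxxx ✓), payload 100011.
Concatenate: 000010000010000100011 = 0x10423 (21 bits → U+10423).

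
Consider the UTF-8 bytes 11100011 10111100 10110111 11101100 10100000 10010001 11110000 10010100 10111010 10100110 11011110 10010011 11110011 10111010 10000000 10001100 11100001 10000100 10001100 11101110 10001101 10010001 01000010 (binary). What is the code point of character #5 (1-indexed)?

Offset 0: leading byte 0xE3 = 11100011 → 3-byte char #1 = E3 BC B7.
Offset 3: leading byte 0xEC = 11101100 → 3-byte char #2 = EC A0 91.
Offset 6: leading byte 0xF0 = 11110000 → 4-byte char #3 = F0 94 BA A6.
Offset 10: leading byte 0xDE = 11011110 → 2-byte char #4 = DE 93.
Offset 12: leading byte 0xF3 = 11110011 → 4-byte char #5 = F3 BA 80 8C.
Leading byte 0xF3 = 11110011 matches 11110xxx → 4-byte sequence.
Byte 1: 0xF3 = 11110011, payload 011 (3 bits).
Byte 2: 0xBA = 10111010 (10xxxxxx ✓), payload 111010.
Byte 3: 0x80 = 10000000 (10xxxxxx ✓), payload 000000.
Byte 4: 0x8C = 10001100 (10xxxxxx ✓), payload 001100.
Concatenate: 011111010000000001100 = 0xFA00C (21 bits → U+FA00C).

U+FA00C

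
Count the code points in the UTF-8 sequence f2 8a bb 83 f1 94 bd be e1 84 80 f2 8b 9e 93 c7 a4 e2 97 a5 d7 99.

7

Byte at offset 0: 0xF2 = 11110010 → 4-byte char (#1). Advance 4.
Byte at offset 4: 0xF1 = 11110001 → 4-byte char (#2). Advance 4.
Byte at offset 8: 0xE1 = 11100001 → 3-byte char (#3). Advance 3.
Byte at offset 11: 0xF2 = 11110010 → 4-byte char (#4). Advance 4.
Byte at offset 15: 0xC7 = 11000111 → 2-byte char (#5). Advance 2.
Byte at offset 17: 0xE2 = 11100010 → 3-byte char (#6). Advance 3.
Byte at offset 20: 0xD7 = 11010111 → 2-byte char (#7). Advance 2.
Reached end at offset 22 after 7 code points.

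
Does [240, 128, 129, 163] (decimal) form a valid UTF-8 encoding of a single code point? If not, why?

invalid (overlong encoding)

Leading byte 0xF0 = 11110000 → 4-byte form.
Continuation bytes all match 10xxxxxx. Payload decodes to 0x63.
But 0x63 < 0x10000, the minimum for a 4-byte sequence — this is an overlong encoding.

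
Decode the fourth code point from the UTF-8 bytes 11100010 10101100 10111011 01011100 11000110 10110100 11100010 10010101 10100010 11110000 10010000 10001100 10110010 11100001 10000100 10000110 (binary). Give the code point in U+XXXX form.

U+2562

Offset 0: leading byte 0xE2 = 11100010 → 3-byte char #1 = E2 AC BB.
Offset 3: leading byte 0x5C = 01011100 → 1-byte char #2 = 5C.
Offset 4: leading byte 0xC6 = 11000110 → 2-byte char #3 = C6 B4.
Offset 6: leading byte 0xE2 = 11100010 → 3-byte char #4 = E2 95 A2.
Leading byte 0xE2 = 11100010 matches 1110xxxx → 3-byte sequence.
Byte 1: 0xE2 = 11100010, payload 0010 (4 bits).
Byte 2: 0x95 = 10010101 (10xxxxxx ✓), payload 010101.
Byte 3: 0xA2 = 10100010 (10xxxxxx ✓), payload 100010.
Concatenate: 0010010101100010 = 0x2562 (16 bits → U+2562).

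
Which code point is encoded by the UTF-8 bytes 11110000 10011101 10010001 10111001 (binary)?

U+1D479

Leading byte 0xF0 = 11110000 matches 11110xxx → 4-byte sequence.
Byte 1: 0xF0 = 11110000, payload 000 (3 bits).
Byte 2: 0x9D = 10011101 (10xxxxxx ✓), payload 011101.
Byte 3: 0x91 = 10010001 (10xxxxxx ✓), payload 010001.
Byte 4: 0xB9 = 10111001 (10xxxxxx ✓), payload 111001.
Concatenate: 000011101010001111001 = 0x1D479 (21 bits → U+1D479).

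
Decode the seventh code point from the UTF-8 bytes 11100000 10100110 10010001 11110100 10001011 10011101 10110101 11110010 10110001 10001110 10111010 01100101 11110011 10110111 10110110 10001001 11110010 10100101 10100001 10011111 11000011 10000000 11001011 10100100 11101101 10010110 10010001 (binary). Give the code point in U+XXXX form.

Offset 0: leading byte 0xE0 = 11100000 → 3-byte char #1 = E0 A6 91.
Offset 3: leading byte 0xF4 = 11110100 → 4-byte char #2 = F4 8B 9D B5.
Offset 7: leading byte 0xF2 = 11110010 → 4-byte char #3 = F2 B1 8E BA.
Offset 11: leading byte 0x65 = 01100101 → 1-byte char #4 = 65.
Offset 12: leading byte 0xF3 = 11110011 → 4-byte char #5 = F3 B7 B6 89.
Offset 16: leading byte 0xF2 = 11110010 → 4-byte char #6 = F2 A5 A1 9F.
Offset 20: leading byte 0xC3 = 11000011 → 2-byte char #7 = C3 80.
Leading byte 0xC3 = 11000011 matches 110xxxxx → 2-byte sequence.
Byte 1: 0xC3 = 11000011, payload 00011 (5 bits).
Byte 2: 0x80 = 10000000 (10xxxxxx ✓), payload 000000.
Concatenate: 00011000000 = 0xC0 (11 bits → U+00C0).

U+00C0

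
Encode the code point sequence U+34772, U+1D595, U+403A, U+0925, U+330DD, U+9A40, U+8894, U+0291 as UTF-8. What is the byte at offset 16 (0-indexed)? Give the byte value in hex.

U+34772 → 4-byte form F0 B4 9D B2 at offsets 0–3.
U+1D595 → 4-byte form F0 9D 96 95 at offsets 4–7.
U+403A → 3-byte form E4 80 BA at offsets 8–10.
U+0925 → 3-byte form E0 A4 A5 at offsets 11–13.
U+330DD → 4-byte form F0 B3 83 9D at offsets 14–17.
Offset 16 falls in char 5's range; it's byte 3 of F0 B3 83 9D = 0x83.

0x83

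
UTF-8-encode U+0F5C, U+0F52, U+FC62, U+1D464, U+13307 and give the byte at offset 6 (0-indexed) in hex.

0xEF

U+0F5C → 3-byte form E0 BD 9C at offsets 0–2.
U+0F52 → 3-byte form E0 BD 92 at offsets 3–5.
U+FC62 → 3-byte form EF B1 A2 at offsets 6–8.
Offset 6 falls in char 3's range; it's byte 1 of EF B1 A2 = 0xEF.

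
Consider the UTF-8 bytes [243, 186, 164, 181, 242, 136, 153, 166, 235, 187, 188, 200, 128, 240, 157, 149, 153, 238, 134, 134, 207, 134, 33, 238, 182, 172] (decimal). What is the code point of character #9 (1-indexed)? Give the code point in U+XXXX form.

Offset 0: leading byte 0xF3 = 11110011 → 4-byte char #1 = F3 BA A4 B5.
Offset 4: leading byte 0xF2 = 11110010 → 4-byte char #2 = F2 88 99 A6.
Offset 8: leading byte 0xEB = 11101011 → 3-byte char #3 = EB BB BC.
Offset 11: leading byte 0xC8 = 11001000 → 2-byte char #4 = C8 80.
Offset 13: leading byte 0xF0 = 11110000 → 4-byte char #5 = F0 9D 95 99.
Offset 17: leading byte 0xEE = 11101110 → 3-byte char #6 = EE 86 86.
Offset 20: leading byte 0xCF = 11001111 → 2-byte char #7 = CF 86.
Offset 22: leading byte 0x21 = 00100001 → 1-byte char #8 = 21.
Offset 23: leading byte 0xEE = 11101110 → 3-byte char #9 = EE B6 AC.
Leading byte 0xEE = 11101110 matches 1110xxxx → 3-byte sequence.
Byte 1: 0xEE = 11101110, payload 1110 (4 bits).
Byte 2: 0xB6 = 10110110 (10xxxxxx ✓), payload 110110.
Byte 3: 0xAC = 10101100 (10xxxxxx ✓), payload 101100.
Concatenate: 1110110110101100 = 0xEDAC (16 bits → U+EDAC).

U+EDAC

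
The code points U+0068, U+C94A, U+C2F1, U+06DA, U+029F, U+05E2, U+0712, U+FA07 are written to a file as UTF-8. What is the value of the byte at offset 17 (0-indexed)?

U+0068 → 1-byte form 68 at offsets 0–0.
U+C94A → 3-byte form EC A5 8A at offsets 1–3.
U+C2F1 → 3-byte form EC 8B B1 at offsets 4–6.
U+06DA → 2-byte form DB 9A at offsets 7–8.
U+029F → 2-byte form CA 9F at offsets 9–10.
U+05E2 → 2-byte form D7 A2 at offsets 11–12.
U+0712 → 2-byte form DC 92 at offsets 13–14.
U+FA07 → 3-byte form EF A8 87 at offsets 15–17.
Offset 17 falls in char 8's range; it's byte 3 of EF A8 87 = 0x87.

0x87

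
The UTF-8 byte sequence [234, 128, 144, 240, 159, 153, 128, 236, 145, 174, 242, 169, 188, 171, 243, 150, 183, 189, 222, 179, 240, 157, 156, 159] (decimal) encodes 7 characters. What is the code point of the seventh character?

Offset 0: leading byte 0xEA = 11101010 → 3-byte char #1 = EA 80 90.
Offset 3: leading byte 0xF0 = 11110000 → 4-byte char #2 = F0 9F 99 80.
Offset 7: leading byte 0xEC = 11101100 → 3-byte char #3 = EC 91 AE.
Offset 10: leading byte 0xF2 = 11110010 → 4-byte char #4 = F2 A9 BC AB.
Offset 14: leading byte 0xF3 = 11110011 → 4-byte char #5 = F3 96 B7 BD.
Offset 18: leading byte 0xDE = 11011110 → 2-byte char #6 = DE B3.
Offset 20: leading byte 0xF0 = 11110000 → 4-byte char #7 = F0 9D 9C 9F.
Leading byte 0xF0 = 11110000 matches 11110xxx → 4-byte sequence.
Byte 1: 0xF0 = 11110000, payload 000 (3 bits).
Byte 2: 0x9D = 10011101 (10xxxxxx ✓), payload 011101.
Byte 3: 0x9C = 10011100 (10xxxxxx ✓), payload 011100.
Byte 4: 0x9F = 10011111 (10xxxxxx ✓), payload 011111.
Concatenate: 000011101011100011111 = 0x1D71F (21 bits → U+1D71F).

U+1D71F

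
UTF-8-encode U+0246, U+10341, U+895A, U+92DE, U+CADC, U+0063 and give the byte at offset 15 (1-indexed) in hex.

1-indexed offset 15 is 0-indexed offset 14.
U+0246 → 2-byte form C9 86 at offsets 0–1.
U+10341 → 4-byte form F0 90 8D 81 at offsets 2–5.
U+895A → 3-byte form E8 A5 9A at offsets 6–8.
U+92DE → 3-byte form E9 8B 9E at offsets 9–11.
U+CADC → 3-byte form EC AB 9C at offsets 12–14.
Offset 14 falls in char 5's range; it's byte 3 of EC AB 9C = 0x9C.

0x9C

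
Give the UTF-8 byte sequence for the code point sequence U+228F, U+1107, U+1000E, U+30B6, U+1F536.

E2 8A 8F E1 84 87 F0 90 80 8E E3 82 B6 F0 9F 94 B6

U+228F: 3-byte form → E2 8A 8F.
U+1107: 3-byte form → E1 84 87.
U+1000E: 4-byte form → F0 90 80 8E.
U+30B6: 3-byte form → E3 82 B6.
U+1F536: 4-byte form → F0 9F 94 B6.
Concatenated (17 bytes): E2 8A 8F E1 84 87 F0 90 80 8E E3 82 B6 F0 9F 94 B6.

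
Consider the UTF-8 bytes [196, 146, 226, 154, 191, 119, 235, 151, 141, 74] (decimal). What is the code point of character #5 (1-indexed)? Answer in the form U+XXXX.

Offset 0: leading byte 0xC4 = 11000100 → 2-byte char #1 = C4 92.
Offset 2: leading byte 0xE2 = 11100010 → 3-byte char #2 = E2 9A BF.
Offset 5: leading byte 0x77 = 01110111 → 1-byte char #3 = 77.
Offset 6: leading byte 0xEB = 11101011 → 3-byte char #4 = EB 97 8D.
Offset 9: leading byte 0x4A = 01001010 → 1-byte char #5 = 4A.
Leading byte 0x4A = 01001010 matches 0xxxxxxx → 1-byte sequence.
Byte 1: 0x4A = 01001010, payload 1001010 (7 bits).
Concatenate: 1001010 = 0x4A (7 bits → U+004A).

U+004A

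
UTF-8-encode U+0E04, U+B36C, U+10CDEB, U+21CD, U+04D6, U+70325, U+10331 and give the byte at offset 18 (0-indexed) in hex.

0xA5

U+0E04 → 3-byte form E0 B8 84 at offsets 0–2.
U+B36C → 3-byte form EB 8D AC at offsets 3–5.
U+10CDEB → 4-byte form F4 8C B7 AB at offsets 6–9.
U+21CD → 3-byte form E2 87 8D at offsets 10–12.
U+04D6 → 2-byte form D3 96 at offsets 13–14.
U+70325 → 4-byte form F1 B0 8C A5 at offsets 15–18.
Offset 18 falls in char 6's range; it's byte 4 of F1 B0 8C A5 = 0xA5.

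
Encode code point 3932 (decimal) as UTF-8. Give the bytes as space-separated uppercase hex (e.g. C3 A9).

U+0F5C = 0xF5C = 3932 decimal. In range U+0800–U+FFFF → 3-byte form: 1110xxxx 10xxxxxx 10xxxxxx.
Binary (16 bits): 0000111101011100.
Split 4+6+6: 0000 | 111101 | 011100.
Byte 1: 11100000 = 0xE0.
Byte 2: 10111101 = 0xBD.
Byte 3: 10011100 = 0x9C.

E0 BD 9C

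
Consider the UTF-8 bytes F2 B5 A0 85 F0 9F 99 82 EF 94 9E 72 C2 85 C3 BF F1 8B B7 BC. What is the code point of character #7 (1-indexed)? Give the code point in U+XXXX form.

U+4BDFC

Offset 0: leading byte 0xF2 = 11110010 → 4-byte char #1 = F2 B5 A0 85.
Offset 4: leading byte 0xF0 = 11110000 → 4-byte char #2 = F0 9F 99 82.
Offset 8: leading byte 0xEF = 11101111 → 3-byte char #3 = EF 94 9E.
Offset 11: leading byte 0x72 = 01110010 → 1-byte char #4 = 72.
Offset 12: leading byte 0xC2 = 11000010 → 2-byte char #5 = C2 85.
Offset 14: leading byte 0xC3 = 11000011 → 2-byte char #6 = C3 BF.
Offset 16: leading byte 0xF1 = 11110001 → 4-byte char #7 = F1 8B B7 BC.
Leading byte 0xF1 = 11110001 matches 11110xxx → 4-byte sequence.
Byte 1: 0xF1 = 11110001, payload 001 (3 bits).
Byte 2: 0x8B = 10001011 (10xxxxxx ✓), payload 001011.
Byte 3: 0xB7 = 10110111 (10xxxxxx ✓), payload 110111.
Byte 4: 0xBC = 10111100 (10xxxxxx ✓), payload 111100.
Concatenate: 001001011110111111100 = 0x4BDFC (21 bits → U+4BDFC).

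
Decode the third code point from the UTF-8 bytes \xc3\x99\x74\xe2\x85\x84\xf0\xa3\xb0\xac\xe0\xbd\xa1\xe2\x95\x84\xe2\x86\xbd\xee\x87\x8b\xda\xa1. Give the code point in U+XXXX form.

Offset 0: leading byte 0xC3 = 11000011 → 2-byte char #1 = C3 99.
Offset 2: leading byte 0x74 = 01110100 → 1-byte char #2 = 74.
Offset 3: leading byte 0xE2 = 11100010 → 3-byte char #3 = E2 85 84.
Leading byte 0xE2 = 11100010 matches 1110xxxx → 3-byte sequence.
Byte 1: 0xE2 = 11100010, payload 0010 (4 bits).
Byte 2: 0x85 = 10000101 (10xxxxxx ✓), payload 000101.
Byte 3: 0x84 = 10000100 (10xxxxxx ✓), payload 000100.
Concatenate: 0010000101000100 = 0x2144 (16 bits → U+2144).

U+2144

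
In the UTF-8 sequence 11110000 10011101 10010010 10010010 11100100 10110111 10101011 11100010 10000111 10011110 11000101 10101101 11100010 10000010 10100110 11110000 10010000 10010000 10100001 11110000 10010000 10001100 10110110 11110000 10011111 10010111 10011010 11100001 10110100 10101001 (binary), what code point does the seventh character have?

Offset 0: leading byte 0xF0 = 11110000 → 4-byte char #1 = F0 9D 92 92.
Offset 4: leading byte 0xE4 = 11100100 → 3-byte char #2 = E4 B7 AB.
Offset 7: leading byte 0xE2 = 11100010 → 3-byte char #3 = E2 87 9E.
Offset 10: leading byte 0xC5 = 11000101 → 2-byte char #4 = C5 AD.
Offset 12: leading byte 0xE2 = 11100010 → 3-byte char #5 = E2 82 A6.
Offset 15: leading byte 0xF0 = 11110000 → 4-byte char #6 = F0 90 90 A1.
Offset 19: leading byte 0xF0 = 11110000 → 4-byte char #7 = F0 90 8C B6.
Leading byte 0xF0 = 11110000 matches 11110xxx → 4-byte sequence.
Byte 1: 0xF0 = 11110000, payload 000 (3 bits).
Byte 2: 0x90 = 10010000 (10xxxxxx ✓), payload 010000.
Byte 3: 0x8C = 10001100 (10xxxxxx ✓), payload 001100.
Byte 4: 0xB6 = 10110110 (10xxxxxx ✓), payload 110110.
Concatenate: 000010000001100110110 = 0x10336 (21 bits → U+10336).

U+10336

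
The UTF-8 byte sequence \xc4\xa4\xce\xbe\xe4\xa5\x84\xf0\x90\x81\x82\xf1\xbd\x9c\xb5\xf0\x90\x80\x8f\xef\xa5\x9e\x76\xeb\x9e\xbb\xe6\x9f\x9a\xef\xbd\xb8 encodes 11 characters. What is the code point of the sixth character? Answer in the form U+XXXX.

U+1000F

Offset 0: leading byte 0xC4 = 11000100 → 2-byte char #1 = C4 A4.
Offset 2: leading byte 0xCE = 11001110 → 2-byte char #2 = CE BE.
Offset 4: leading byte 0xE4 = 11100100 → 3-byte char #3 = E4 A5 84.
Offset 7: leading byte 0xF0 = 11110000 → 4-byte char #4 = F0 90 81 82.
Offset 11: leading byte 0xF1 = 11110001 → 4-byte char #5 = F1 BD 9C B5.
Offset 15: leading byte 0xF0 = 11110000 → 4-byte char #6 = F0 90 80 8F.
Leading byte 0xF0 = 11110000 matches 11110xxx → 4-byte sequence.
Byte 1: 0xF0 = 11110000, payload 000 (3 bits).
Byte 2: 0x90 = 10010000 (10xxxxxx ✓), payload 010000.
Byte 3: 0x80 = 10000000 (10xxxxxx ✓), payload 000000.
Byte 4: 0x8F = 10001111 (10xxxxxx ✓), payload 001111.
Concatenate: 000010000000000001111 = 0x1000F (21 bits → U+1000F).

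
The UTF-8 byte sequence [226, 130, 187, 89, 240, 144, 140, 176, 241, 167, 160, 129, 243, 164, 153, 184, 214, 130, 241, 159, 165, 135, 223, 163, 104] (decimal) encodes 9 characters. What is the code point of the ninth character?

Offset 0: leading byte 0xE2 = 11100010 → 3-byte char #1 = E2 82 BB.
Offset 3: leading byte 0x59 = 01011001 → 1-byte char #2 = 59.
Offset 4: leading byte 0xF0 = 11110000 → 4-byte char #3 = F0 90 8C B0.
Offset 8: leading byte 0xF1 = 11110001 → 4-byte char #4 = F1 A7 A0 81.
Offset 12: leading byte 0xF3 = 11110011 → 4-byte char #5 = F3 A4 99 B8.
Offset 16: leading byte 0xD6 = 11010110 → 2-byte char #6 = D6 82.
Offset 18: leading byte 0xF1 = 11110001 → 4-byte char #7 = F1 9F A5 87.
Offset 22: leading byte 0xDF = 11011111 → 2-byte char #8 = DF A3.
Offset 24: leading byte 0x68 = 01101000 → 1-byte char #9 = 68.
Leading byte 0x68 = 01101000 matches 0xxxxxxx → 1-byte sequence.
Byte 1: 0x68 = 01101000, payload 1101000 (7 bits).
Concatenate: 1101000 = 0x68 (7 bits → U+0068).

U+0068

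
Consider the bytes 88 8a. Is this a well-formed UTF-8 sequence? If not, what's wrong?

invalid (continuation byte with no leading byte)

Byte 0x88 = 10001000 has the form 10xxxxxx — a continuation byte — but there is no preceding leading byte.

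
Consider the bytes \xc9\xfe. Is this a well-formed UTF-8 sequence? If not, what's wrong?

invalid (non-continuation byte where continuation expected)

Leading byte 0xC9 = 11001001 → 2-byte form.
Byte 2 is 0xFE = 11111110, which is not 10xxxxxx — expected a continuation byte.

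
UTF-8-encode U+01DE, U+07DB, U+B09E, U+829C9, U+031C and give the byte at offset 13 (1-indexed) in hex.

0x9C

1-indexed offset 13 is 0-indexed offset 12.
U+01DE → 2-byte form C7 9E at offsets 0–1.
U+07DB → 2-byte form DF 9B at offsets 2–3.
U+B09E → 3-byte form EB 82 9E at offsets 4–6.
U+829C9 → 4-byte form F2 82 A7 89 at offsets 7–10.
U+031C → 2-byte form CC 9C at offsets 11–12.
Offset 12 falls in char 5's range; it's byte 2 of CC 9C = 0x9C.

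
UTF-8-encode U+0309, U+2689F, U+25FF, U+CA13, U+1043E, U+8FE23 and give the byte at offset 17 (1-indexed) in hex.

1-indexed offset 17 is 0-indexed offset 16.
U+0309 → 2-byte form CC 89 at offsets 0–1.
U+2689F → 4-byte form F0 A6 A2 9F at offsets 2–5.
U+25FF → 3-byte form E2 97 BF at offsets 6–8.
U+CA13 → 3-byte form EC A8 93 at offsets 9–11.
U+1043E → 4-byte form F0 90 90 BE at offsets 12–15.
U+8FE23 → 4-byte form F2 8F B8 A3 at offsets 16–19.
Offset 16 falls in char 6's range; it's byte 1 of F2 8F B8 A3 = 0xF2.

0xF2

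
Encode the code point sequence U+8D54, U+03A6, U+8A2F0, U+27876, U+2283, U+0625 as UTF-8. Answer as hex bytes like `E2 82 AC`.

U+8D54: 3-byte form → E8 B5 94.
U+03A6: 2-byte form → CE A6.
U+8A2F0: 4-byte form → F2 8A 8B B0.
U+27876: 4-byte form → F0 A7 A1 B6.
U+2283: 3-byte form → E2 8A 83.
U+0625: 2-byte form → D8 A5.
Concatenated (18 bytes): E8 B5 94 CE A6 F2 8A 8B B0 F0 A7 A1 B6 E2 8A 83 D8 A5.

E8 B5 94 CE A6 F2 8A 8B B0 F0 A7 A1 B6 E2 8A 83 D8 A5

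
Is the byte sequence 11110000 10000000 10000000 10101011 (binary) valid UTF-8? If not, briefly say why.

invalid (overlong encoding)

Leading byte 0xF0 = 11110000 → 4-byte form.
Continuation bytes all match 10xxxxxx. Payload decodes to 0x2B.
But 0x2B < 0x10000, the minimum for a 4-byte sequence — this is an overlong encoding.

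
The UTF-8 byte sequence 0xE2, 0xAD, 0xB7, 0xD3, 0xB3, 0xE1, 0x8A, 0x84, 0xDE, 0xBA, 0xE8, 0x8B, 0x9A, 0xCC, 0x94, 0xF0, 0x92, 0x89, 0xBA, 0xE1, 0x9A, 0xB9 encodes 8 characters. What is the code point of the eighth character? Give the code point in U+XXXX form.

Offset 0: leading byte 0xE2 = 11100010 → 3-byte char #1 = E2 AD B7.
Offset 3: leading byte 0xD3 = 11010011 → 2-byte char #2 = D3 B3.
Offset 5: leading byte 0xE1 = 11100001 → 3-byte char #3 = E1 8A 84.
Offset 8: leading byte 0xDE = 11011110 → 2-byte char #4 = DE BA.
Offset 10: leading byte 0xE8 = 11101000 → 3-byte char #5 = E8 8B 9A.
Offset 13: leading byte 0xCC = 11001100 → 2-byte char #6 = CC 94.
Offset 15: leading byte 0xF0 = 11110000 → 4-byte char #7 = F0 92 89 BA.
Offset 19: leading byte 0xE1 = 11100001 → 3-byte char #8 = E1 9A B9.
Leading byte 0xE1 = 11100001 matches 1110xxxx → 3-byte sequence.
Byte 1: 0xE1 = 11100001, payload 0001 (4 bits).
Byte 2: 0x9A = 10011010 (10xxxxxx ✓), payload 011010.
Byte 3: 0xB9 = 10111001 (10xxxxxx ✓), payload 111001.
Concatenate: 0001011010111001 = 0x16B9 (16 bits → U+16B9).

U+16B9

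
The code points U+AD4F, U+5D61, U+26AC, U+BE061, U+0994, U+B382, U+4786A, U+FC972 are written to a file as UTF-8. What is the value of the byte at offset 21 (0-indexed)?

0xA1

U+AD4F → 3-byte form EA B5 8F at offsets 0–2.
U+5D61 → 3-byte form E5 B5 A1 at offsets 3–5.
U+26AC → 3-byte form E2 9A AC at offsets 6–8.
U+BE061 → 4-byte form F2 BE 81 A1 at offsets 9–12.
U+0994 → 3-byte form E0 A6 94 at offsets 13–15.
U+B382 → 3-byte form EB 8E 82 at offsets 16–18.
U+4786A → 4-byte form F1 87 A1 AA at offsets 19–22.
Offset 21 falls in char 7's range; it's byte 3 of F1 87 A1 AA = 0xA1.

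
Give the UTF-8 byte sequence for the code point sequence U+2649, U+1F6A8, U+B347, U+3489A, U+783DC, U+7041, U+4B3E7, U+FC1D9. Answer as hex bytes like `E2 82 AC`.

U+2649: 3-byte form → E2 99 89.
U+1F6A8: 4-byte form → F0 9F 9A A8.
U+B347: 3-byte form → EB 8D 87.
U+3489A: 4-byte form → F0 B4 A2 9A.
U+783DC: 4-byte form → F1 B8 8F 9C.
U+7041: 3-byte form → E7 81 81.
U+4B3E7: 4-byte form → F1 8B 8F A7.
U+FC1D9: 4-byte form → F3 BC 87 99.
Concatenated (29 bytes): E2 99 89 F0 9F 9A A8 EB 8D 87 F0 B4 A2 9A F1 B8 8F 9C E7 81 81 F1 8B 8F A7 F3 BC 87 99.

E2 99 89 F0 9F 9A A8 EB 8D 87 F0 B4 A2 9A F1 B8 8F 9C E7 81 81 F1 8B 8F A7 F3 BC 87 99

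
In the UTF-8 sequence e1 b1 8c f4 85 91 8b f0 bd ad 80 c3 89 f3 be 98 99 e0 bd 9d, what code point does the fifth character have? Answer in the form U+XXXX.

Offset 0: leading byte 0xE1 = 11100001 → 3-byte char #1 = E1 B1 8C.
Offset 3: leading byte 0xF4 = 11110100 → 4-byte char #2 = F4 85 91 8B.
Offset 7: leading byte 0xF0 = 11110000 → 4-byte char #3 = F0 BD AD 80.
Offset 11: leading byte 0xC3 = 11000011 → 2-byte char #4 = C3 89.
Offset 13: leading byte 0xF3 = 11110011 → 4-byte char #5 = F3 BE 98 99.
Leading byte 0xF3 = 11110011 matches 11110xxx → 4-byte sequence.
Byte 1: 0xF3 = 11110011, payload 011 (3 bits).
Byte 2: 0xBE = 10111110 (10xxxxxx ✓), payload 111110.
Byte 3: 0x98 = 10011000 (10xxxxxx ✓), payload 011000.
Byte 4: 0x99 = 10011001 (10xxxxxx ✓), payload 011001.
Concatenate: 011111110011000011001 = 0xFE619 (21 bits → U+FE619).

U+FE619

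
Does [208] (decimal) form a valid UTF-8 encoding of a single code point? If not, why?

Leading byte 0xD0 = 11010000 → 2-byte form, but only 1 byte is present.

invalid (sequence truncated)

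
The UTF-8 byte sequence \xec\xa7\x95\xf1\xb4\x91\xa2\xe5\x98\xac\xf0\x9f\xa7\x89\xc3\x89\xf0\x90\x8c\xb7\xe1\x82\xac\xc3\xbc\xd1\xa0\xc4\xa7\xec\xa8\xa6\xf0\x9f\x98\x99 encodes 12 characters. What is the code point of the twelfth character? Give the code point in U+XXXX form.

Offset 0: leading byte 0xEC = 11101100 → 3-byte char #1 = EC A7 95.
Offset 3: leading byte 0xF1 = 11110001 → 4-byte char #2 = F1 B4 91 A2.
Offset 7: leading byte 0xE5 = 11100101 → 3-byte char #3 = E5 98 AC.
Offset 10: leading byte 0xF0 = 11110000 → 4-byte char #4 = F0 9F A7 89.
Offset 14: leading byte 0xC3 = 11000011 → 2-byte char #5 = C3 89.
Offset 16: leading byte 0xF0 = 11110000 → 4-byte char #6 = F0 90 8C B7.
Offset 20: leading byte 0xE1 = 11100001 → 3-byte char #7 = E1 82 AC.
Offset 23: leading byte 0xC3 = 11000011 → 2-byte char #8 = C3 BC.
Offset 25: leading byte 0xD1 = 11010001 → 2-byte char #9 = D1 A0.
Offset 27: leading byte 0xC4 = 11000100 → 2-byte char #10 = C4 A7.
Offset 29: leading byte 0xEC = 11101100 → 3-byte char #11 = EC A8 A6.
Offset 32: leading byte 0xF0 = 11110000 → 4-byte char #12 = F0 9F 98 99.
Leading byte 0xF0 = 11110000 matches 11110xxx → 4-byte sequence.
Byte 1: 0xF0 = 11110000, payload 000 (3 bits).
Byte 2: 0x9F = 10011111 (10xxxxxx ✓), payload 011111.
Byte 3: 0x98 = 10011000 (10xxxxxx ✓), payload 011000.
Byte 4: 0x99 = 10011001 (10xxxxxx ✓), payload 011001.
Concatenate: 000011111011000011001 = 0x1F619 (21 bits → U+1F619).

U+1F619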